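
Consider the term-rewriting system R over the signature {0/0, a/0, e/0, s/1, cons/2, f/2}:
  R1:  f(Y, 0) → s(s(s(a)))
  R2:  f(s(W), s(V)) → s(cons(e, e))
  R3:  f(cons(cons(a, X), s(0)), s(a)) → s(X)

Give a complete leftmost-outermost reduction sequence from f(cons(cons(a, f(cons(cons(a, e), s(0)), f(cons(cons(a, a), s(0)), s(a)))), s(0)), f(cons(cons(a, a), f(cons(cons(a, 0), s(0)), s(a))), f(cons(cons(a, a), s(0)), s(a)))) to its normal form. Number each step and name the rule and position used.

s(s(e))

1. f(cons(cons(a, f(cons(cons(a, e), s(0)), f(cons(cons(a, a), s(0)), s(a)))), s(0)), f(cons(cons(a, a), f(cons(cons(a, 0), s(0)), s(a))), f(cons(cons(a, a), s(0)), s(a))))  →  f(cons(cons(a, f(cons(cons(a, e), s(0)), s(a))), s(0)), f(cons(cons(a, a), f(cons(cons(a, 0), s(0)), s(a))), f(cons(cons(a, a), s(0)), s(a))))   [R3 at 1.1.2.2]
2. f(cons(cons(a, f(cons(cons(a, e), s(0)), s(a))), s(0)), f(cons(cons(a, a), f(cons(cons(a, 0), s(0)), s(a))), f(cons(cons(a, a), s(0)), s(a))))  →  f(cons(cons(a, s(e)), s(0)), f(cons(cons(a, a), f(cons(cons(a, 0), s(0)), s(a))), f(cons(cons(a, a), s(0)), s(a))))   [R3 at 1.1.2]
3. f(cons(cons(a, s(e)), s(0)), f(cons(cons(a, a), f(cons(cons(a, 0), s(0)), s(a))), f(cons(cons(a, a), s(0)), s(a))))  →  f(cons(cons(a, s(e)), s(0)), f(cons(cons(a, a), s(0)), f(cons(cons(a, a), s(0)), s(a))))   [R3 at 2.1.2]
4. f(cons(cons(a, s(e)), s(0)), f(cons(cons(a, a), s(0)), f(cons(cons(a, a), s(0)), s(a))))  →  f(cons(cons(a, s(e)), s(0)), f(cons(cons(a, a), s(0)), s(a)))   [R3 at 2.2]
5. f(cons(cons(a, s(e)), s(0)), f(cons(cons(a, a), s(0)), s(a)))  →  f(cons(cons(a, s(e)), s(0)), s(a))   [R3 at 2]
6. f(cons(cons(a, s(e)), s(0)), s(a))  →  s(s(e))   [R3 at ε]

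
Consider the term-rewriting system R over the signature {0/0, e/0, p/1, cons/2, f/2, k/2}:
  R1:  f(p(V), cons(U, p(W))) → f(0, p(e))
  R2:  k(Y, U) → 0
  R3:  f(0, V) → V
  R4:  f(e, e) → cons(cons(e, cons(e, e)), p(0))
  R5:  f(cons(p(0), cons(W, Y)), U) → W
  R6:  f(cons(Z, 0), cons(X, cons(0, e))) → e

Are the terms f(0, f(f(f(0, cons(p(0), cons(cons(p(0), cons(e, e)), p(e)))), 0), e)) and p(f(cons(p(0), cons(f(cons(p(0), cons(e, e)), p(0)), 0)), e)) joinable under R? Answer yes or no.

no — NF(t₁) = e, NF(t₂) = p(e)

Reduce t₁ = f(0, f(f(f(0, cons(p(0), cons(cons(p(0), cons(e, e)), p(e)))), 0), e)):
1. f(0, f(f(f(0, cons(p(0), cons(cons(p(0), cons(e, e)), p(e)))), 0), e))  →  f(f(f(0, cons(p(0), cons(cons(p(0), cons(e, e)), p(e)))), 0), e)   [R3 at ε]
2. f(f(f(0, cons(p(0), cons(cons(p(0), cons(e, e)), p(e)))), 0), e)  →  f(f(cons(p(0), cons(cons(p(0), cons(e, e)), p(e))), 0), e)   [R3 at 1.1]
3. f(f(cons(p(0), cons(cons(p(0), cons(e, e)), p(e))), 0), e)  →  f(cons(p(0), cons(e, e)), e)   [R5 at 1]
4. f(cons(p(0), cons(e, e)), e)  →  e   [R5 at ε]

Reduce t₂ = p(f(cons(p(0), cons(f(cons(p(0), cons(e, e)), p(0)), 0)), e)):
1. p(f(cons(p(0), cons(f(cons(p(0), cons(e, e)), p(0)), 0)), e))  →  p(f(cons(p(0), cons(e, e)), p(0)))   [R5 at 1]
2. p(f(cons(p(0), cons(e, e)), p(0)))  →  p(e)   [R5 at 1]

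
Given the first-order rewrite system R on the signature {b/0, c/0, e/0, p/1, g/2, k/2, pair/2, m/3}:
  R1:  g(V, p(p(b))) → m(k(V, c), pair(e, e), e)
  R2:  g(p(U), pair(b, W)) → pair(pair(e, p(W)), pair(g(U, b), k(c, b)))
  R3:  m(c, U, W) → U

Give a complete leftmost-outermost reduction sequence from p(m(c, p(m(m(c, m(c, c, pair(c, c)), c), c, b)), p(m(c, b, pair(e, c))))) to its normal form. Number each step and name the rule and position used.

1. p(m(c, p(m(m(c, m(c, c, pair(c, c)), c), c, b)), p(m(c, b, pair(e, c)))))  →  p(p(m(m(c, m(c, c, pair(c, c)), c), c, b)))   [R3 at 1]
2. p(p(m(m(c, m(c, c, pair(c, c)), c), c, b)))  →  p(p(m(m(c, c, pair(c, c)), c, b)))   [R3 at 1.1.1]
3. p(p(m(m(c, c, pair(c, c)), c, b)))  →  p(p(m(c, c, b)))   [R3 at 1.1.1]
4. p(p(m(c, c, b)))  →  p(p(c))   [R3 at 1.1]

p(p(c))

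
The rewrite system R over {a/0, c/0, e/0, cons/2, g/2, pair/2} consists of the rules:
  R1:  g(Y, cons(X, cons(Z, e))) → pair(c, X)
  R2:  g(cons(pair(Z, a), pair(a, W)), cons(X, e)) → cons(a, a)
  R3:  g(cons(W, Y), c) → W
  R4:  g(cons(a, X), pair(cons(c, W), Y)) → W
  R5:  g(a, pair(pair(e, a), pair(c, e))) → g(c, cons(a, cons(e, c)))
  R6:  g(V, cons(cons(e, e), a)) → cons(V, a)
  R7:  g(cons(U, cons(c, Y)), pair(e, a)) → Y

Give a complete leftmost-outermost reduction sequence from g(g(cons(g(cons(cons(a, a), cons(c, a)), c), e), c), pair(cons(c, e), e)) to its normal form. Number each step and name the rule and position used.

1. g(g(cons(g(cons(cons(a, a), cons(c, a)), c), e), c), pair(cons(c, e), e))  →  g(g(cons(cons(a, a), cons(c, a)), c), pair(cons(c, e), e))   [R3 at 1]
2. g(g(cons(cons(a, a), cons(c, a)), c), pair(cons(c, e), e))  →  g(cons(a, a), pair(cons(c, e), e))   [R3 at 1]
3. g(cons(a, a), pair(cons(c, e), e))  →  e   [R4 at ε]

e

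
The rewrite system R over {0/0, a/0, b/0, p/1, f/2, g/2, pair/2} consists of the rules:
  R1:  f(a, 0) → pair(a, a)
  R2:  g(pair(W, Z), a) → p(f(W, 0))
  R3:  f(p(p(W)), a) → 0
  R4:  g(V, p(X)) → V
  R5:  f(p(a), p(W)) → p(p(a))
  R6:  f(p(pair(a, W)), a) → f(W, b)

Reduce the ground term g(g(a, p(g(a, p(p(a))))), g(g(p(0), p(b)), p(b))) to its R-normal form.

1. g(g(a, p(g(a, p(p(a))))), g(g(p(0), p(b)), p(b)))  →  g(a, g(g(p(0), p(b)), p(b)))   [R4 at 1]
2. g(a, g(g(p(0), p(b)), p(b)))  →  g(a, g(p(0), p(b)))   [R4 at 2]
3. g(a, g(p(0), p(b)))  →  g(a, p(0))   [R4 at 2]
4. g(a, p(0))  →  a   [R4 at ε]

a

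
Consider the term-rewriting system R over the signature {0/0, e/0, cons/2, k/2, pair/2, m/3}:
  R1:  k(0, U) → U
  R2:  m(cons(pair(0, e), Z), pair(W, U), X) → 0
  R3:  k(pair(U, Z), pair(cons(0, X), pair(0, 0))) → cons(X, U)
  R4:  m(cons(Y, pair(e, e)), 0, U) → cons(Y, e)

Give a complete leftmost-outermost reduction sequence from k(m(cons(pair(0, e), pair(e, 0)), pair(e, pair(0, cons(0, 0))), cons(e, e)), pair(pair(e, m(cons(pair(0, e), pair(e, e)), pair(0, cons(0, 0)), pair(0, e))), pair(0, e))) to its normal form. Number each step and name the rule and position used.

pair(pair(e, 0), pair(0, e))

1. k(m(cons(pair(0, e), pair(e, 0)), pair(e, pair(0, cons(0, 0))), cons(e, e)), pair(pair(e, m(cons(pair(0, e), pair(e, e)), pair(0, cons(0, 0)), pair(0, e))), pair(0, e)))  →  k(0, pair(pair(e, m(cons(pair(0, e), pair(e, e)), pair(0, cons(0, 0)), pair(0, e))), pair(0, e)))   [R2 at 1]
2. k(0, pair(pair(e, m(cons(pair(0, e), pair(e, e)), pair(0, cons(0, 0)), pair(0, e))), pair(0, e)))  →  pair(pair(e, m(cons(pair(0, e), pair(e, e)), pair(0, cons(0, 0)), pair(0, e))), pair(0, e))   [R1 at ε]
3. pair(pair(e, m(cons(pair(0, e), pair(e, e)), pair(0, cons(0, 0)), pair(0, e))), pair(0, e))  →  pair(pair(e, 0), pair(0, e))   [R2 at 1.2]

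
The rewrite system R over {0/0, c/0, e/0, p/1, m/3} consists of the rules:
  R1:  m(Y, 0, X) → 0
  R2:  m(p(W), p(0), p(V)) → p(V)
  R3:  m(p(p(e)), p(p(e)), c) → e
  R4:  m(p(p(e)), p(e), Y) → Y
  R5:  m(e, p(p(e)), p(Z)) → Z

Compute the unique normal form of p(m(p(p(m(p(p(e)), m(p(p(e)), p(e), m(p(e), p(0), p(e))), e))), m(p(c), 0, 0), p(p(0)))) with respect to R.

p(0)

1. p(m(p(p(m(p(p(e)), m(p(p(e)), p(e), m(p(e), p(0), p(e))), e))), m(p(c), 0, 0), p(p(0))))  →  p(m(p(p(m(p(p(e)), m(p(e), p(0), p(e)), e))), m(p(c), 0, 0), p(p(0))))   [R4 at 1.1.1.1.2]
2. p(m(p(p(m(p(p(e)), m(p(e), p(0), p(e)), e))), m(p(c), 0, 0), p(p(0))))  →  p(m(p(p(m(p(p(e)), p(e), e))), m(p(c), 0, 0), p(p(0))))   [R2 at 1.1.1.1.2]
3. p(m(p(p(m(p(p(e)), p(e), e))), m(p(c), 0, 0), p(p(0))))  →  p(m(p(p(e)), m(p(c), 0, 0), p(p(0))))   [R4 at 1.1.1.1]
4. p(m(p(p(e)), m(p(c), 0, 0), p(p(0))))  →  p(m(p(p(e)), 0, p(p(0))))   [R1 at 1.2]
5. p(m(p(p(e)), 0, p(p(0))))  →  p(0)   [R1 at 1]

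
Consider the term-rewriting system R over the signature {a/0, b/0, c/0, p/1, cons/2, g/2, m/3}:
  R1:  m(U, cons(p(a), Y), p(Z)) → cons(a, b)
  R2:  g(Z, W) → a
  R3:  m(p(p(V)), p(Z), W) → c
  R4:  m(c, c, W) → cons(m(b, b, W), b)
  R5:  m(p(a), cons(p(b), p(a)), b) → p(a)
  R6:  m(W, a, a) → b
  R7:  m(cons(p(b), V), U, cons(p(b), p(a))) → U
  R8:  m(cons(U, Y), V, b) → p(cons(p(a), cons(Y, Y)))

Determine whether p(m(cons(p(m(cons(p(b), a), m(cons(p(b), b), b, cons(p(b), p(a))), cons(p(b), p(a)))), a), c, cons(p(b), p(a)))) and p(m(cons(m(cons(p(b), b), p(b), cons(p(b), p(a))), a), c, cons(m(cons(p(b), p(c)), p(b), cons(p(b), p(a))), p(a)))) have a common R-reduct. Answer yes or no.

yes — NF(t₁) = p(c), NF(t₂) = p(c)

Reduce t₁ = p(m(cons(p(m(cons(p(b), a), m(cons(p(b), b), b, cons(p(b), p(a))), cons(p(b), p(a)))), a), c, cons(p(b), p(a)))):
1. p(m(cons(p(m(cons(p(b), a), m(cons(p(b), b), b, cons(p(b), p(a))), cons(p(b), p(a)))), a), c, cons(p(b), p(a))))  →  p(m(cons(p(m(cons(p(b), b), b, cons(p(b), p(a)))), a), c, cons(p(b), p(a))))   [R7 at 1.1.1.1]
2. p(m(cons(p(m(cons(p(b), b), b, cons(p(b), p(a)))), a), c, cons(p(b), p(a))))  →  p(m(cons(p(b), a), c, cons(p(b), p(a))))   [R7 at 1.1.1.1]
3. p(m(cons(p(b), a), c, cons(p(b), p(a))))  →  p(c)   [R7 at 1]

Reduce t₂ = p(m(cons(m(cons(p(b), b), p(b), cons(p(b), p(a))), a), c, cons(m(cons(p(b), p(c)), p(b), cons(p(b), p(a))), p(a)))):
1. p(m(cons(m(cons(p(b), b), p(b), cons(p(b), p(a))), a), c, cons(m(cons(p(b), p(c)), p(b), cons(p(b), p(a))), p(a))))  →  p(m(cons(p(b), a), c, cons(m(cons(p(b), p(c)), p(b), cons(p(b), p(a))), p(a))))   [R7 at 1.1.1]
2. p(m(cons(p(b), a), c, cons(m(cons(p(b), p(c)), p(b), cons(p(b), p(a))), p(a))))  →  p(m(cons(p(b), a), c, cons(p(b), p(a))))   [R7 at 1.3.1]
3. p(m(cons(p(b), a), c, cons(p(b), p(a))))  →  p(c)   [R7 at 1]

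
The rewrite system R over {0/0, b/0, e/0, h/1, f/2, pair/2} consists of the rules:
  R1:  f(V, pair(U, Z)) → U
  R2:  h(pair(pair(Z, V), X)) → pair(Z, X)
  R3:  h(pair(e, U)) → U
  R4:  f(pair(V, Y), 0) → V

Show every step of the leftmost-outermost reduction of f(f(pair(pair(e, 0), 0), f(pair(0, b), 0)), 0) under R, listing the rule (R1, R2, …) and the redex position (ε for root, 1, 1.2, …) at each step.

1. f(f(pair(pair(e, 0), 0), f(pair(0, b), 0)), 0)  →  f(f(pair(pair(e, 0), 0), 0), 0)   [R4 at 1.2]
2. f(f(pair(pair(e, 0), 0), 0), 0)  →  f(pair(e, 0), 0)   [R4 at 1]
3. f(pair(e, 0), 0)  →  e   [R4 at ε]

e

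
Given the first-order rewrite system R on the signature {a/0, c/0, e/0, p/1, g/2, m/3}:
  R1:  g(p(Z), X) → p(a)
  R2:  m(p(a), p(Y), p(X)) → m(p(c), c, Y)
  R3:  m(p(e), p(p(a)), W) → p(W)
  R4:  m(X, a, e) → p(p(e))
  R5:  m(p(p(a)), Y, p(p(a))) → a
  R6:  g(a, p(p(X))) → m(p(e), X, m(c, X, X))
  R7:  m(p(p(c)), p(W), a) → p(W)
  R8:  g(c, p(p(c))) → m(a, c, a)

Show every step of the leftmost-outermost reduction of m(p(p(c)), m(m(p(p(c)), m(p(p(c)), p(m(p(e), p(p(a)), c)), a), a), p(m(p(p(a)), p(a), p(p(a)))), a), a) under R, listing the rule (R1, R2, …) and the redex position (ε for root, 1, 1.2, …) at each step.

p(a)

1. m(p(p(c)), m(m(p(p(c)), m(p(p(c)), p(m(p(e), p(p(a)), c)), a), a), p(m(p(p(a)), p(a), p(p(a)))), a), a)  →  m(p(p(c)), m(m(p(p(c)), p(m(p(e), p(p(a)), c)), a), p(m(p(p(a)), p(a), p(p(a)))), a), a)   [R7 at 2.1.2]
2. m(p(p(c)), m(m(p(p(c)), p(m(p(e), p(p(a)), c)), a), p(m(p(p(a)), p(a), p(p(a)))), a), a)  →  m(p(p(c)), m(p(m(p(e), p(p(a)), c)), p(m(p(p(a)), p(a), p(p(a)))), a), a)   [R7 at 2.1]
3. m(p(p(c)), m(p(m(p(e), p(p(a)), c)), p(m(p(p(a)), p(a), p(p(a)))), a), a)  →  m(p(p(c)), m(p(p(c)), p(m(p(p(a)), p(a), p(p(a)))), a), a)   [R3 at 2.1.1]
4. m(p(p(c)), m(p(p(c)), p(m(p(p(a)), p(a), p(p(a)))), a), a)  →  m(p(p(c)), p(m(p(p(a)), p(a), p(p(a)))), a)   [R7 at 2]
5. m(p(p(c)), p(m(p(p(a)), p(a), p(p(a)))), a)  →  p(m(p(p(a)), p(a), p(p(a))))   [R7 at ε]
6. p(m(p(p(a)), p(a), p(p(a))))  →  p(a)   [R5 at 1]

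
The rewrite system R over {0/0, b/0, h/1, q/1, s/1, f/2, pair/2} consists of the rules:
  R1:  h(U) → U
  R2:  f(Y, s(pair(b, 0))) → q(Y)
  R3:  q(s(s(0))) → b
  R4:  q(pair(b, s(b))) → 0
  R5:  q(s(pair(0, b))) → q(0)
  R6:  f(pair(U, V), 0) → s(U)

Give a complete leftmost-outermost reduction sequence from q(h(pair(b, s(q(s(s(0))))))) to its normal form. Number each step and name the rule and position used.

1. q(h(pair(b, s(q(s(s(0)))))))  →  q(pair(b, s(q(s(s(0))))))   [R1 at 1]
2. q(pair(b, s(q(s(s(0))))))  →  q(pair(b, s(b)))   [R3 at 1.2.1]
3. q(pair(b, s(b)))  →  0   [R4 at ε]

0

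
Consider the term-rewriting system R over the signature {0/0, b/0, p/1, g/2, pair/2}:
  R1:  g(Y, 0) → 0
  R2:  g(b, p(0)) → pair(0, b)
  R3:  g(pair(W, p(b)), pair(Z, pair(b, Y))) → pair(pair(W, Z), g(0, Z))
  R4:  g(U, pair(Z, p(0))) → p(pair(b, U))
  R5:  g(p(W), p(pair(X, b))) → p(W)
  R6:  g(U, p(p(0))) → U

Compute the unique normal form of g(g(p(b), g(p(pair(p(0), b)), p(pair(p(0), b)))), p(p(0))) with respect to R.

p(b)

1. g(g(p(b), g(p(pair(p(0), b)), p(pair(p(0), b)))), p(p(0)))  →  g(p(b), g(p(pair(p(0), b)), p(pair(p(0), b))))   [R6 at ε]
2. g(p(b), g(p(pair(p(0), b)), p(pair(p(0), b))))  →  g(p(b), p(pair(p(0), b)))   [R5 at 2]
3. g(p(b), p(pair(p(0), b)))  →  p(b)   [R5 at ε]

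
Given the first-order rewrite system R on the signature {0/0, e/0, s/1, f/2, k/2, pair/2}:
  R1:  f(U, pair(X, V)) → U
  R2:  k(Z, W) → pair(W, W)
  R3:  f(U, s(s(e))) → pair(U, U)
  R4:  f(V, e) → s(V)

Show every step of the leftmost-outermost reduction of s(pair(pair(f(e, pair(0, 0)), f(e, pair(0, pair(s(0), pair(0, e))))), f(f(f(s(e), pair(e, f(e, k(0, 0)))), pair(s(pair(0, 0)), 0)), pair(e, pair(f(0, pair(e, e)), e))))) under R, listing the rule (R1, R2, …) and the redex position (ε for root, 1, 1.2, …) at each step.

s(pair(pair(e, e), s(e)))

1. s(pair(pair(f(e, pair(0, 0)), f(e, pair(0, pair(s(0), pair(0, e))))), f(f(f(s(e), pair(e, f(e, k(0, 0)))), pair(s(pair(0, 0)), 0)), pair(e, pair(f(0, pair(e, e)), e)))))  →  s(pair(pair(e, f(e, pair(0, pair(s(0), pair(0, e))))), f(f(f(s(e), pair(e, f(e, k(0, 0)))), pair(s(pair(0, 0)), 0)), pair(e, pair(f(0, pair(e, e)), e)))))   [R1 at 1.1.1]
2. s(pair(pair(e, f(e, pair(0, pair(s(0), pair(0, e))))), f(f(f(s(e), pair(e, f(e, k(0, 0)))), pair(s(pair(0, 0)), 0)), pair(e, pair(f(0, pair(e, e)), e)))))  →  s(pair(pair(e, e), f(f(f(s(e), pair(e, f(e, k(0, 0)))), pair(s(pair(0, 0)), 0)), pair(e, pair(f(0, pair(e, e)), e)))))   [R1 at 1.1.2]
3. s(pair(pair(e, e), f(f(f(s(e), pair(e, f(e, k(0, 0)))), pair(s(pair(0, 0)), 0)), pair(e, pair(f(0, pair(e, e)), e)))))  →  s(pair(pair(e, e), f(f(s(e), pair(e, f(e, k(0, 0)))), pair(s(pair(0, 0)), 0))))   [R1 at 1.2]
4. s(pair(pair(e, e), f(f(s(e), pair(e, f(e, k(0, 0)))), pair(s(pair(0, 0)), 0))))  →  s(pair(pair(e, e), f(s(e), pair(e, f(e, k(0, 0))))))   [R1 at 1.2]
5. s(pair(pair(e, e), f(s(e), pair(e, f(e, k(0, 0))))))  →  s(pair(pair(e, e), s(e)))   [R1 at 1.2]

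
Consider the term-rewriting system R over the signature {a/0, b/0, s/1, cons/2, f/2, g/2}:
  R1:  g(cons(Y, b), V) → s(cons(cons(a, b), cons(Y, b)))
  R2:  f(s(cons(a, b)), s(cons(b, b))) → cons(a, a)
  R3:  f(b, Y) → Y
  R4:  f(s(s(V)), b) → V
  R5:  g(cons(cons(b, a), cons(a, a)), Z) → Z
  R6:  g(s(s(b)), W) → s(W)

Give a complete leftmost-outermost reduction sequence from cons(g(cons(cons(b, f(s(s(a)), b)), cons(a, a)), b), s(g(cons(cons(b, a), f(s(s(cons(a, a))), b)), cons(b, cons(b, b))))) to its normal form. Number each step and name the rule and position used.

1. cons(g(cons(cons(b, f(s(s(a)), b)), cons(a, a)), b), s(g(cons(cons(b, a), f(s(s(cons(a, a))), b)), cons(b, cons(b, b)))))  →  cons(g(cons(cons(b, a), cons(a, a)), b), s(g(cons(cons(b, a), f(s(s(cons(a, a))), b)), cons(b, cons(b, b)))))   [R4 at 1.1.1.2]
2. cons(g(cons(cons(b, a), cons(a, a)), b), s(g(cons(cons(b, a), f(s(s(cons(a, a))), b)), cons(b, cons(b, b)))))  →  cons(b, s(g(cons(cons(b, a), f(s(s(cons(a, a))), b)), cons(b, cons(b, b)))))   [R5 at 1]
3. cons(b, s(g(cons(cons(b, a), f(s(s(cons(a, a))), b)), cons(b, cons(b, b)))))  →  cons(b, s(g(cons(cons(b, a), cons(a, a)), cons(b, cons(b, b)))))   [R4 at 2.1.1.2]
4. cons(b, s(g(cons(cons(b, a), cons(a, a)), cons(b, cons(b, b)))))  →  cons(b, s(cons(b, cons(b, b))))   [R5 at 2.1]

cons(b, s(cons(b, cons(b, b))))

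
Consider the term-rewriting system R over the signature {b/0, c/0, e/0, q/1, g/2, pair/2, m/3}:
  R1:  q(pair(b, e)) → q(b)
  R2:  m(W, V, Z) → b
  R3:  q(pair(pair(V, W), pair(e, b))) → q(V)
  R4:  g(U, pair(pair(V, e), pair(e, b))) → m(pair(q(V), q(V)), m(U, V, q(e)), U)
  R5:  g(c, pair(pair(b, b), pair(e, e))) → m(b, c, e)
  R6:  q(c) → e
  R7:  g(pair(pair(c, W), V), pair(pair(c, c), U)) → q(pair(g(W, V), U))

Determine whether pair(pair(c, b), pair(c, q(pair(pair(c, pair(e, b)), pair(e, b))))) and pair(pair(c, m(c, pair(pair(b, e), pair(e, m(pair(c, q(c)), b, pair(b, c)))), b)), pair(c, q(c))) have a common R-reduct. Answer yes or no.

yes — NF(t₁) = pair(pair(c, b), pair(c, e)), NF(t₂) = pair(pair(c, b), pair(c, e))

Reduce t₁ = pair(pair(c, b), pair(c, q(pair(pair(c, pair(e, b)), pair(e, b))))):
1. pair(pair(c, b), pair(c, q(pair(pair(c, pair(e, b)), pair(e, b)))))  →  pair(pair(c, b), pair(c, q(c)))   [R3 at 2.2]
2. pair(pair(c, b), pair(c, q(c)))  →  pair(pair(c, b), pair(c, e))   [R6 at 2.2]

Reduce t₂ = pair(pair(c, m(c, pair(pair(b, e), pair(e, m(pair(c, q(c)), b, pair(b, c)))), b)), pair(c, q(c))):
1. pair(pair(c, m(c, pair(pair(b, e), pair(e, m(pair(c, q(c)), b, pair(b, c)))), b)), pair(c, q(c)))  →  pair(pair(c, b), pair(c, q(c)))   [R2 at 1.2]
2. pair(pair(c, b), pair(c, q(c)))  →  pair(pair(c, b), pair(c, e))   [R6 at 2.2]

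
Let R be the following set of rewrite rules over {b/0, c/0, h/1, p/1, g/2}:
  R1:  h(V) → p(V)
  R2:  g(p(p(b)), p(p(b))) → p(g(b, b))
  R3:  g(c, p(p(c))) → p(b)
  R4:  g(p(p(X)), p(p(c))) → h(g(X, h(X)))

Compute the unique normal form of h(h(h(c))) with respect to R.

1. h(h(h(c)))  →  p(h(h(c)))   [R1 at ε]
2. p(h(h(c)))  →  p(p(h(c)))   [R1 at 1]
3. p(p(h(c)))  →  p(p(p(c)))   [R1 at 1.1]

p(p(p(c)))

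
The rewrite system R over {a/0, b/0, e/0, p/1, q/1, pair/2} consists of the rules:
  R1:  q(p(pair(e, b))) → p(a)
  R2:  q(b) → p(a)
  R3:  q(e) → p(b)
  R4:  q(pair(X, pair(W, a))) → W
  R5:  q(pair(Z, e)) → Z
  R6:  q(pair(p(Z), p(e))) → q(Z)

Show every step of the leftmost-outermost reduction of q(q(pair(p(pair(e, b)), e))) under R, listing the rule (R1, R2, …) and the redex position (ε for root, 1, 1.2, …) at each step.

1. q(q(pair(p(pair(e, b)), e)))  →  q(p(pair(e, b)))   [R5 at 1]
2. q(p(pair(e, b)))  →  p(a)   [R1 at ε]

p(a)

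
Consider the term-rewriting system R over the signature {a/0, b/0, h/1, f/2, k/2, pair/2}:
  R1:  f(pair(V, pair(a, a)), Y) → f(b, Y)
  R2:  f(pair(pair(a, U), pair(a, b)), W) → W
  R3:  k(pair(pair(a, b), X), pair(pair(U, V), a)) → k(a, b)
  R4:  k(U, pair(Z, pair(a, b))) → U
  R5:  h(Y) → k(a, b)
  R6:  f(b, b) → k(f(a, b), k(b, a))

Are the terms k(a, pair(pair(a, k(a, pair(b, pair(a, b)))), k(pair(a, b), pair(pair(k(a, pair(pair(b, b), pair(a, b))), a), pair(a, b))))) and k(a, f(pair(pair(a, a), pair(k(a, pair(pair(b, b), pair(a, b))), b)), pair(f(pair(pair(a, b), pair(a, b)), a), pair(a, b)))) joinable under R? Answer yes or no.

yes — NF(t₁) = a, NF(t₂) = a

Reduce t₁ = k(a, pair(pair(a, k(a, pair(b, pair(a, b)))), k(pair(a, b), pair(pair(k(a, pair(pair(b, b), pair(a, b))), a), pair(a, b))))):
1. k(a, pair(pair(a, k(a, pair(b, pair(a, b)))), k(pair(a, b), pair(pair(k(a, pair(pair(b, b), pair(a, b))), a), pair(a, b)))))  →  k(a, pair(pair(a, a), k(pair(a, b), pair(pair(k(a, pair(pair(b, b), pair(a, b))), a), pair(a, b)))))   [R4 at 2.1.2]
2. k(a, pair(pair(a, a), k(pair(a, b), pair(pair(k(a, pair(pair(b, b), pair(a, b))), a), pair(a, b)))))  →  k(a, pair(pair(a, a), pair(a, b)))   [R4 at 2.2]
3. k(a, pair(pair(a, a), pair(a, b)))  →  a   [R4 at ε]

Reduce t₂ = k(a, f(pair(pair(a, a), pair(k(a, pair(pair(b, b), pair(a, b))), b)), pair(f(pair(pair(a, b), pair(a, b)), a), pair(a, b)))):
1. k(a, f(pair(pair(a, a), pair(k(a, pair(pair(b, b), pair(a, b))), b)), pair(f(pair(pair(a, b), pair(a, b)), a), pair(a, b))))  →  k(a, f(pair(pair(a, a), pair(a, b)), pair(f(pair(pair(a, b), pair(a, b)), a), pair(a, b))))   [R4 at 2.1.2.1]
2. k(a, f(pair(pair(a, a), pair(a, b)), pair(f(pair(pair(a, b), pair(a, b)), a), pair(a, b))))  →  k(a, pair(f(pair(pair(a, b), pair(a, b)), a), pair(a, b)))   [R2 at 2]
3. k(a, pair(f(pair(pair(a, b), pair(a, b)), a), pair(a, b)))  →  a   [R4 at ε]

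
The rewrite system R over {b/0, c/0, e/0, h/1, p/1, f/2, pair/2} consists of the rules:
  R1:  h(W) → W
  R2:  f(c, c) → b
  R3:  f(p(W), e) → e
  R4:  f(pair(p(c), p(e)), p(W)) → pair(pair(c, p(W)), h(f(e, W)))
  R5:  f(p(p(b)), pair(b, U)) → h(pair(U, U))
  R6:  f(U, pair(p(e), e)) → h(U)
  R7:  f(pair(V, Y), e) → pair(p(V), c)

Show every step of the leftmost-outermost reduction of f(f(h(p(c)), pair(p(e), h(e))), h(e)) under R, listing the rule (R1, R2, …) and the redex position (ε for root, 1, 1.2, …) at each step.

1. f(f(h(p(c)), pair(p(e), h(e))), h(e))  →  f(f(p(c), pair(p(e), h(e))), h(e))   [R1 at 1.1]
2. f(f(p(c), pair(p(e), h(e))), h(e))  →  f(f(p(c), pair(p(e), e)), h(e))   [R1 at 1.2.2]
3. f(f(p(c), pair(p(e), e)), h(e))  →  f(h(p(c)), h(e))   [R6 at 1]
4. f(h(p(c)), h(e))  →  f(p(c), h(e))   [R1 at 1]
5. f(p(c), h(e))  →  f(p(c), e)   [R1 at 2]
6. f(p(c), e)  →  e   [R3 at ε]

e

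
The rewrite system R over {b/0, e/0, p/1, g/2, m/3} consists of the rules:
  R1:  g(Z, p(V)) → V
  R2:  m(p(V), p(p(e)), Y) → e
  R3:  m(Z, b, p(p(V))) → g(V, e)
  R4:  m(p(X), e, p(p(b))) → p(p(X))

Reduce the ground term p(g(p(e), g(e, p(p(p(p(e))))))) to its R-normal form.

p(p(p(e)))

1. p(g(p(e), g(e, p(p(p(p(e)))))))  →  p(g(p(e), p(p(p(e)))))   [R1 at 1.2]
2. p(g(p(e), p(p(p(e)))))  →  p(p(p(e)))   [R1 at 1]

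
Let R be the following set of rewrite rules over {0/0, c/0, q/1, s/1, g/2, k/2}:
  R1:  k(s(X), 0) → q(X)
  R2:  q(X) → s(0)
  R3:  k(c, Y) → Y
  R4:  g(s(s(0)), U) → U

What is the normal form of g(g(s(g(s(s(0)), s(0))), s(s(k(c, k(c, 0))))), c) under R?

c

1. g(g(s(g(s(s(0)), s(0))), s(s(k(c, k(c, 0))))), c)  →  g(g(s(s(0)), s(s(k(c, k(c, 0))))), c)   [R4 at 1.1.1]
2. g(g(s(s(0)), s(s(k(c, k(c, 0))))), c)  →  g(s(s(k(c, k(c, 0)))), c)   [R4 at 1]
3. g(s(s(k(c, k(c, 0)))), c)  →  g(s(s(k(c, 0))), c)   [R3 at 1.1.1]
4. g(s(s(k(c, 0))), c)  →  g(s(s(0)), c)   [R3 at 1.1.1]
5. g(s(s(0)), c)  →  c   [R4 at ε]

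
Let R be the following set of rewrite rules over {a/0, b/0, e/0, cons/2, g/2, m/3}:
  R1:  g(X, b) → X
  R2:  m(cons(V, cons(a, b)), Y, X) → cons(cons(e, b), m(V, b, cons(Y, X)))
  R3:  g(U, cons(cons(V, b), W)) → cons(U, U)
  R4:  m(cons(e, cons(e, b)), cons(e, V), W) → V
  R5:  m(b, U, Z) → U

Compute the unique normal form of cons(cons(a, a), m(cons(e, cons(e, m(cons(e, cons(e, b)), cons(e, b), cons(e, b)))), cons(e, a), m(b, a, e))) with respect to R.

1. cons(cons(a, a), m(cons(e, cons(e, m(cons(e, cons(e, b)), cons(e, b), cons(e, b)))), cons(e, a), m(b, a, e)))  →  cons(cons(a, a), m(cons(e, cons(e, b)), cons(e, a), m(b, a, e)))   [R4 at 2.1.2.2]
2. cons(cons(a, a), m(cons(e, cons(e, b)), cons(e, a), m(b, a, e)))  →  cons(cons(a, a), a)   [R4 at 2]

cons(cons(a, a), a)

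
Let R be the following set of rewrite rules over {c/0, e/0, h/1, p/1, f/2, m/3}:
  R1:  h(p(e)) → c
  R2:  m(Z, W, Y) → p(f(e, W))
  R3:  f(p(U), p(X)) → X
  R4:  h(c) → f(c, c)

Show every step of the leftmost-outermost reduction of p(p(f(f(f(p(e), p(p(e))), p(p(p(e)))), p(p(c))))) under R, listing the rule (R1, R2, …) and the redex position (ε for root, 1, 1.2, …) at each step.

p(p(p(c)))

1. p(p(f(f(f(p(e), p(p(e))), p(p(p(e)))), p(p(c)))))  →  p(p(f(f(p(e), p(p(p(e)))), p(p(c)))))   [R3 at 1.1.1.1]
2. p(p(f(f(p(e), p(p(p(e)))), p(p(c)))))  →  p(p(f(p(p(e)), p(p(c)))))   [R3 at 1.1.1]
3. p(p(f(p(p(e)), p(p(c)))))  →  p(p(p(c)))   [R3 at 1.1]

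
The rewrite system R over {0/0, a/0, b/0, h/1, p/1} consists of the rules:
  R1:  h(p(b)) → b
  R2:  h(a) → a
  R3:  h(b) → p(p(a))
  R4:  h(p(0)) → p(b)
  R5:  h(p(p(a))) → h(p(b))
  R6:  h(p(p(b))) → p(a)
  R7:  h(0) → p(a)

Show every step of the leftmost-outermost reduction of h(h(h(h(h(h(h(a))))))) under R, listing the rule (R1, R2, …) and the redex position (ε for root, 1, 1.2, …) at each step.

1. h(h(h(h(h(h(h(a)))))))  →  h(h(h(h(h(h(a))))))   [R2 at 1.1.1.1.1.1]
2. h(h(h(h(h(h(a))))))  →  h(h(h(h(h(a)))))   [R2 at 1.1.1.1.1]
3. h(h(h(h(h(a)))))  →  h(h(h(h(a))))   [R2 at 1.1.1.1]
4. h(h(h(h(a))))  →  h(h(h(a)))   [R2 at 1.1.1]
5. h(h(h(a)))  →  h(h(a))   [R2 at 1.1]
6. h(h(a))  →  h(a)   [R2 at 1]
7. h(a)  →  a   [R2 at ε]

a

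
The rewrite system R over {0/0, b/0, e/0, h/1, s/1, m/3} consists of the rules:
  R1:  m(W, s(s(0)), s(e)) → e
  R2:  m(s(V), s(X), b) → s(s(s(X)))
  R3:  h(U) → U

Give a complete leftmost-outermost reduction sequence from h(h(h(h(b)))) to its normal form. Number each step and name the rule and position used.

1. h(h(h(h(b))))  →  h(h(h(b)))   [R3 at ε]
2. h(h(h(b)))  →  h(h(b))   [R3 at ε]
3. h(h(b))  →  h(b)   [R3 at ε]
4. h(b)  →  b   [R3 at ε]

b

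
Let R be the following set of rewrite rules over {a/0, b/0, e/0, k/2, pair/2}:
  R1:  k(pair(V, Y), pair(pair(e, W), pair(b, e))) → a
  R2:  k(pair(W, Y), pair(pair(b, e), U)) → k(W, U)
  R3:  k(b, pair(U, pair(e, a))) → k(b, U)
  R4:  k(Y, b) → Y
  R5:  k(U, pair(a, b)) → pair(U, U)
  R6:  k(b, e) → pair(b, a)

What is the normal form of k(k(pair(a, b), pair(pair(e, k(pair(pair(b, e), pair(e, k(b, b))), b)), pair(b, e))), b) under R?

1. k(k(pair(a, b), pair(pair(e, k(pair(pair(b, e), pair(e, k(b, b))), b)), pair(b, e))), b)  →  k(pair(a, b), pair(pair(e, k(pair(pair(b, e), pair(e, k(b, b))), b)), pair(b, e)))   [R4 at ε]
2. k(pair(a, b), pair(pair(e, k(pair(pair(b, e), pair(e, k(b, b))), b)), pair(b, e)))  →  a   [R1 at ε]

a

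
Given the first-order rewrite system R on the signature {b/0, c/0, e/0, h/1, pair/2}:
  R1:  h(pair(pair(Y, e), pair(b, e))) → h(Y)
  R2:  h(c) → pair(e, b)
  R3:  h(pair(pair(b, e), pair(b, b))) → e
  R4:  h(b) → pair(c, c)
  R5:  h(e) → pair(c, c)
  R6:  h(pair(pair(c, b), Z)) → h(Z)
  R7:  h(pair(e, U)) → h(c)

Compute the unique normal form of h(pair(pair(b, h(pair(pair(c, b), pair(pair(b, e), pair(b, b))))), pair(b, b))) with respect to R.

1. h(pair(pair(b, h(pair(pair(c, b), pair(pair(b, e), pair(b, b))))), pair(b, b)))  →  h(pair(pair(b, h(pair(pair(b, e), pair(b, b)))), pair(b, b)))   [R6 at 1.1.2]
2. h(pair(pair(b, h(pair(pair(b, e), pair(b, b)))), pair(b, b)))  →  h(pair(pair(b, e), pair(b, b)))   [R3 at 1.1.2]
3. h(pair(pair(b, e), pair(b, b)))  →  e   [R3 at ε]

e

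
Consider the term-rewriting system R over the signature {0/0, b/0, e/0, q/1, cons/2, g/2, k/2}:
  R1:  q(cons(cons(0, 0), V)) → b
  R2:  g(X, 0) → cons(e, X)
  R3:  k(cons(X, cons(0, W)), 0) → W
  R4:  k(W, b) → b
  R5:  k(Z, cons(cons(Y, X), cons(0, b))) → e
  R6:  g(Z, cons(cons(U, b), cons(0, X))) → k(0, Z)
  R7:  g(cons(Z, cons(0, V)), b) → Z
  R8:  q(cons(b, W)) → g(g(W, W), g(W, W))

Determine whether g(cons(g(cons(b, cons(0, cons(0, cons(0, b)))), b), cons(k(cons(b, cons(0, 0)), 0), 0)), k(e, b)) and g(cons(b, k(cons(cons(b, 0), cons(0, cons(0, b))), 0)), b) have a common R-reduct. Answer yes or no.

yes — NF(t₁) = b, NF(t₂) = b

Reduce t₁ = g(cons(g(cons(b, cons(0, cons(0, cons(0, b)))), b), cons(k(cons(b, cons(0, 0)), 0), 0)), k(e, b)):
1. g(cons(g(cons(b, cons(0, cons(0, cons(0, b)))), b), cons(k(cons(b, cons(0, 0)), 0), 0)), k(e, b))  →  g(cons(b, cons(k(cons(b, cons(0, 0)), 0), 0)), k(e, b))   [R7 at 1.1]
2. g(cons(b, cons(k(cons(b, cons(0, 0)), 0), 0)), k(e, b))  →  g(cons(b, cons(0, 0)), k(e, b))   [R3 at 1.2.1]
3. g(cons(b, cons(0, 0)), k(e, b))  →  g(cons(b, cons(0, 0)), b)   [R4 at 2]
4. g(cons(b, cons(0, 0)), b)  →  b   [R7 at ε]

Reduce t₂ = g(cons(b, k(cons(cons(b, 0), cons(0, cons(0, b))), 0)), b):
1. g(cons(b, k(cons(cons(b, 0), cons(0, cons(0, b))), 0)), b)  →  g(cons(b, cons(0, b)), b)   [R3 at 1.2]
2. g(cons(b, cons(0, b)), b)  →  b   [R7 at ε]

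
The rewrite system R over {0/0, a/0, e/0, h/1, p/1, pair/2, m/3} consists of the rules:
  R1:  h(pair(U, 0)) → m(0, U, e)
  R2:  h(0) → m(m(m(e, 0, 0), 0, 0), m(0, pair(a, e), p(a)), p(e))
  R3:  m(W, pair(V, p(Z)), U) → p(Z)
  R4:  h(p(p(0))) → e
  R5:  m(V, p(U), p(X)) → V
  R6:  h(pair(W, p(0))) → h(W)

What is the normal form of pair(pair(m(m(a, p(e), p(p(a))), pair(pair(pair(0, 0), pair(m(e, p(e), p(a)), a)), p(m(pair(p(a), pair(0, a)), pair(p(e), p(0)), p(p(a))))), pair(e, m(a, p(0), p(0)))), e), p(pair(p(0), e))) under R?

pair(pair(p(p(0)), e), p(pair(p(0), e)))

1. pair(pair(m(m(a, p(e), p(p(a))), pair(pair(pair(0, 0), pair(m(e, p(e), p(a)), a)), p(m(pair(p(a), pair(0, a)), pair(p(e), p(0)), p(p(a))))), pair(e, m(a, p(0), p(0)))), e), p(pair(p(0), e)))  →  pair(pair(p(m(pair(p(a), pair(0, a)), pair(p(e), p(0)), p(p(a)))), e), p(pair(p(0), e)))   [R3 at 1.1]
2. pair(pair(p(m(pair(p(a), pair(0, a)), pair(p(e), p(0)), p(p(a)))), e), p(pair(p(0), e)))  →  pair(pair(p(p(0)), e), p(pair(p(0), e)))   [R3 at 1.1.1]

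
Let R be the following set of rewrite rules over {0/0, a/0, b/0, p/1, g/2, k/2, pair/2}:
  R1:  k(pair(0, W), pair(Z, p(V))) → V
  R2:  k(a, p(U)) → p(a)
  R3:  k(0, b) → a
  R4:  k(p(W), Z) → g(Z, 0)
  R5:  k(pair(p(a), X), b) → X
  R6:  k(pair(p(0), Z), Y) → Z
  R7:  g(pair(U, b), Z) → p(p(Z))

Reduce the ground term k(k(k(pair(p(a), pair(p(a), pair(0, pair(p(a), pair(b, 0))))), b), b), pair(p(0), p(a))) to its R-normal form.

1. k(k(k(pair(p(a), pair(p(a), pair(0, pair(p(a), pair(b, 0))))), b), b), pair(p(0), p(a)))  →  k(k(pair(p(a), pair(0, pair(p(a), pair(b, 0)))), b), pair(p(0), p(a)))   [R5 at 1.1]
2. k(k(pair(p(a), pair(0, pair(p(a), pair(b, 0)))), b), pair(p(0), p(a)))  →  k(pair(0, pair(p(a), pair(b, 0))), pair(p(0), p(a)))   [R5 at 1]
3. k(pair(0, pair(p(a), pair(b, 0))), pair(p(0), p(a)))  →  a   [R1 at ε]

a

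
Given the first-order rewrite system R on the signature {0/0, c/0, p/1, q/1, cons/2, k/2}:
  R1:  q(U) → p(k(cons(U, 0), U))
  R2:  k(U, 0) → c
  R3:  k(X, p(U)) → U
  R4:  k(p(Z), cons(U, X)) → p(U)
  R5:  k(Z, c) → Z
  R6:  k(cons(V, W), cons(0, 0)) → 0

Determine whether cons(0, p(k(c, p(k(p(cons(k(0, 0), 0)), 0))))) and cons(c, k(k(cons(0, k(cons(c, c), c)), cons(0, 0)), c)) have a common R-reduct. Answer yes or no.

no — NF(t₁) = cons(0, p(c)), NF(t₂) = cons(c, 0)

Reduce t₁ = cons(0, p(k(c, p(k(p(cons(k(0, 0), 0)), 0))))):
1. cons(0, p(k(c, p(k(p(cons(k(0, 0), 0)), 0)))))  →  cons(0, p(k(p(cons(k(0, 0), 0)), 0)))   [R3 at 2.1]
2. cons(0, p(k(p(cons(k(0, 0), 0)), 0)))  →  cons(0, p(c))   [R2 at 2.1]

Reduce t₂ = cons(c, k(k(cons(0, k(cons(c, c), c)), cons(0, 0)), c)):
1. cons(c, k(k(cons(0, k(cons(c, c), c)), cons(0, 0)), c))  →  cons(c, k(cons(0, k(cons(c, c), c)), cons(0, 0)))   [R5 at 2]
2. cons(c, k(cons(0, k(cons(c, c), c)), cons(0, 0)))  →  cons(c, 0)   [R6 at 2]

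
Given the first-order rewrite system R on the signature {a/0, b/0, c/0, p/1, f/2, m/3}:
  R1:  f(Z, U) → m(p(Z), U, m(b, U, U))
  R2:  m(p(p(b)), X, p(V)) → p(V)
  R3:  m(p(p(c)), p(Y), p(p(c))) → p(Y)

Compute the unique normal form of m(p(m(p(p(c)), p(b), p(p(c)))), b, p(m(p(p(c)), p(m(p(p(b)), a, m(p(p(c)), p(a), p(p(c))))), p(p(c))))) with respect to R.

p(p(p(a)))

1. m(p(m(p(p(c)), p(b), p(p(c)))), b, p(m(p(p(c)), p(m(p(p(b)), a, m(p(p(c)), p(a), p(p(c))))), p(p(c)))))  →  m(p(p(b)), b, p(m(p(p(c)), p(m(p(p(b)), a, m(p(p(c)), p(a), p(p(c))))), p(p(c)))))   [R3 at 1.1]
2. m(p(p(b)), b, p(m(p(p(c)), p(m(p(p(b)), a, m(p(p(c)), p(a), p(p(c))))), p(p(c)))))  →  p(m(p(p(c)), p(m(p(p(b)), a, m(p(p(c)), p(a), p(p(c))))), p(p(c))))   [R2 at ε]
3. p(m(p(p(c)), p(m(p(p(b)), a, m(p(p(c)), p(a), p(p(c))))), p(p(c))))  →  p(p(m(p(p(b)), a, m(p(p(c)), p(a), p(p(c))))))   [R3 at 1]
4. p(p(m(p(p(b)), a, m(p(p(c)), p(a), p(p(c))))))  →  p(p(m(p(p(b)), a, p(a))))   [R3 at 1.1.3]
5. p(p(m(p(p(b)), a, p(a))))  →  p(p(p(a)))   [R2 at 1.1]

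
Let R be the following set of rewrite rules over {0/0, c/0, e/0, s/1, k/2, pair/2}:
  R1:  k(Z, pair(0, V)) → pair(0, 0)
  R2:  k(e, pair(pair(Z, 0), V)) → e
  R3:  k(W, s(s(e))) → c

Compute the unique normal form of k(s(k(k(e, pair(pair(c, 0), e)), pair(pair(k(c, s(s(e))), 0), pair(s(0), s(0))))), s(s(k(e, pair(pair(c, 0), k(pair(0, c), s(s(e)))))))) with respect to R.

1. k(s(k(k(e, pair(pair(c, 0), e)), pair(pair(k(c, s(s(e))), 0), pair(s(0), s(0))))), s(s(k(e, pair(pair(c, 0), k(pair(0, c), s(s(e))))))))  →  k(s(k(e, pair(pair(k(c, s(s(e))), 0), pair(s(0), s(0))))), s(s(k(e, pair(pair(c, 0), k(pair(0, c), s(s(e))))))))   [R2 at 1.1.1]
2. k(s(k(e, pair(pair(k(c, s(s(e))), 0), pair(s(0), s(0))))), s(s(k(e, pair(pair(c, 0), k(pair(0, c), s(s(e))))))))  →  k(s(e), s(s(k(e, pair(pair(c, 0), k(pair(0, c), s(s(e))))))))   [R2 at 1.1]
3. k(s(e), s(s(k(e, pair(pair(c, 0), k(pair(0, c), s(s(e))))))))  →  k(s(e), s(s(e)))   [R2 at 2.1.1]
4. k(s(e), s(s(e)))  →  c   [R3 at ε]

c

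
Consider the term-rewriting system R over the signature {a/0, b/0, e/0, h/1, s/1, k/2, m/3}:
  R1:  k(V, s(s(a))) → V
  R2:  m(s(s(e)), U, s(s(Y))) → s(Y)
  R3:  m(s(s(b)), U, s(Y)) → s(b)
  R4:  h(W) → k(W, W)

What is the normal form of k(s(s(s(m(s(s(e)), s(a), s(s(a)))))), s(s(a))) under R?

1. k(s(s(s(m(s(s(e)), s(a), s(s(a)))))), s(s(a)))  →  s(s(s(m(s(s(e)), s(a), s(s(a))))))   [R1 at ε]
2. s(s(s(m(s(s(e)), s(a), s(s(a))))))  →  s(s(s(s(a))))   [R2 at 1.1.1]

s(s(s(s(a))))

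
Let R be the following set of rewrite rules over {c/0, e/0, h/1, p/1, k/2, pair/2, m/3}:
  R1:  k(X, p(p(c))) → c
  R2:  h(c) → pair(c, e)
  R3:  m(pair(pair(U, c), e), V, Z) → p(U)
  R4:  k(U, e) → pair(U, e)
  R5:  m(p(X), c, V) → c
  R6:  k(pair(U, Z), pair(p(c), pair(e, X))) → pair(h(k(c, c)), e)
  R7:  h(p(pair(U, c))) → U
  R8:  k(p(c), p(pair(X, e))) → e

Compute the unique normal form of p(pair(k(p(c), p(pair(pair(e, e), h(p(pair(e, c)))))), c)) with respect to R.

p(pair(e, c))

1. p(pair(k(p(c), p(pair(pair(e, e), h(p(pair(e, c)))))), c))  →  p(pair(k(p(c), p(pair(pair(e, e), e))), c))   [R7 at 1.1.2.1.2]
2. p(pair(k(p(c), p(pair(pair(e, e), e))), c))  →  p(pair(e, c))   [R8 at 1.1]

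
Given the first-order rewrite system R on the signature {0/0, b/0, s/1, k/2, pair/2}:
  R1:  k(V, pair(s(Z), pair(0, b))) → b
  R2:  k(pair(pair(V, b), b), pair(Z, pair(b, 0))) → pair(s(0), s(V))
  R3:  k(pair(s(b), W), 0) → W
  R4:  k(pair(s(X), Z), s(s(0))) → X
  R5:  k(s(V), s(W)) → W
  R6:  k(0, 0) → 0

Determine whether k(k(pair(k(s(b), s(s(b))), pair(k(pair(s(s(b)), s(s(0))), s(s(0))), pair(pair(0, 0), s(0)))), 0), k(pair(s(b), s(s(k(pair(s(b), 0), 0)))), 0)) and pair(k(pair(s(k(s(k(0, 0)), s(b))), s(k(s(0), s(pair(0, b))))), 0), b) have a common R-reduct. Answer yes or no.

Reduce t₁ = k(k(pair(k(s(b), s(s(b))), pair(k(pair(s(s(b)), s(s(0))), s(s(0))), pair(pair(0, 0), s(0)))), 0), k(pair(s(b), s(s(k(pair(s(b), 0), 0)))), 0)):
1. k(k(pair(k(s(b), s(s(b))), pair(k(pair(s(s(b)), s(s(0))), s(s(0))), pair(pair(0, 0), s(0)))), 0), k(pair(s(b), s(s(k(pair(s(b), 0), 0)))), 0))  →  k(k(pair(s(b), pair(k(pair(s(s(b)), s(s(0))), s(s(0))), pair(pair(0, 0), s(0)))), 0), k(pair(s(b), s(s(k(pair(s(b), 0), 0)))), 0))   [R5 at 1.1.1]
2. k(k(pair(s(b), pair(k(pair(s(s(b)), s(s(0))), s(s(0))), pair(pair(0, 0), s(0)))), 0), k(pair(s(b), s(s(k(pair(s(b), 0), 0)))), 0))  →  k(pair(k(pair(s(s(b)), s(s(0))), s(s(0))), pair(pair(0, 0), s(0))), k(pair(s(b), s(s(k(pair(s(b), 0), 0)))), 0))   [R3 at 1]
3. k(pair(k(pair(s(s(b)), s(s(0))), s(s(0))), pair(pair(0, 0), s(0))), k(pair(s(b), s(s(k(pair(s(b), 0), 0)))), 0))  →  k(pair(s(b), pair(pair(0, 0), s(0))), k(pair(s(b), s(s(k(pair(s(b), 0), 0)))), 0))   [R4 at 1.1]
4. k(pair(s(b), pair(pair(0, 0), s(0))), k(pair(s(b), s(s(k(pair(s(b), 0), 0)))), 0))  →  k(pair(s(b), pair(pair(0, 0), s(0))), s(s(k(pair(s(b), 0), 0))))   [R3 at 2]
5. k(pair(s(b), pair(pair(0, 0), s(0))), s(s(k(pair(s(b), 0), 0))))  →  k(pair(s(b), pair(pair(0, 0), s(0))), s(s(0)))   [R3 at 2.1.1]
6. k(pair(s(b), pair(pair(0, 0), s(0))), s(s(0)))  →  b   [R4 at ε]

Reduce t₂ = pair(k(pair(s(k(s(k(0, 0)), s(b))), s(k(s(0), s(pair(0, b))))), 0), b):
1. pair(k(pair(s(k(s(k(0, 0)), s(b))), s(k(s(0), s(pair(0, b))))), 0), b)  →  pair(k(pair(s(b), s(k(s(0), s(pair(0, b))))), 0), b)   [R5 at 1.1.1.1]
2. pair(k(pair(s(b), s(k(s(0), s(pair(0, b))))), 0), b)  →  pair(s(k(s(0), s(pair(0, b)))), b)   [R3 at 1]
3. pair(s(k(s(0), s(pair(0, b)))), b)  →  pair(s(pair(0, b)), b)   [R5 at 1.1]

no — NF(t₁) = b, NF(t₂) = pair(s(pair(0, b)), b)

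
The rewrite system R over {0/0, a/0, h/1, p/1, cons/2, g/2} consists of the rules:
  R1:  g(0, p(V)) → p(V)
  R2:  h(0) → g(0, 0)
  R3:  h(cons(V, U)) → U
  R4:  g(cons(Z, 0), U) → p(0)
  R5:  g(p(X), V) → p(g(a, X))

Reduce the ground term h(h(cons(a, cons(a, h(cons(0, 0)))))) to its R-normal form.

1. h(h(cons(a, cons(a, h(cons(0, 0))))))  →  h(cons(a, h(cons(0, 0))))   [R3 at 1]
2. h(cons(a, h(cons(0, 0))))  →  h(cons(0, 0))   [R3 at ε]
3. h(cons(0, 0))  →  0   [R3 at ε]

0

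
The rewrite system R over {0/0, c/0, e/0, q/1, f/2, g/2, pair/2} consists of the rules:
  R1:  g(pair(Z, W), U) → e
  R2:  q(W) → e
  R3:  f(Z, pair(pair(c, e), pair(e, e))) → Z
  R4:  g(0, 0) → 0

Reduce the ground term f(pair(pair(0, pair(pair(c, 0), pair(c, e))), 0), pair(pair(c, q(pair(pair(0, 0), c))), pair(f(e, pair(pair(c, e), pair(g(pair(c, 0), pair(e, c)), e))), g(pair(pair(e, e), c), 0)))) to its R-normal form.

1. f(pair(pair(0, pair(pair(c, 0), pair(c, e))), 0), pair(pair(c, q(pair(pair(0, 0), c))), pair(f(e, pair(pair(c, e), pair(g(pair(c, 0), pair(e, c)), e))), g(pair(pair(e, e), c), 0))))  →  f(pair(pair(0, pair(pair(c, 0), pair(c, e))), 0), pair(pair(c, e), pair(f(e, pair(pair(c, e), pair(g(pair(c, 0), pair(e, c)), e))), g(pair(pair(e, e), c), 0))))   [R2 at 2.1.2]
2. f(pair(pair(0, pair(pair(c, 0), pair(c, e))), 0), pair(pair(c, e), pair(f(e, pair(pair(c, e), pair(g(pair(c, 0), pair(e, c)), e))), g(pair(pair(e, e), c), 0))))  →  f(pair(pair(0, pair(pair(c, 0), pair(c, e))), 0), pair(pair(c, e), pair(f(e, pair(pair(c, e), pair(e, e))), g(pair(pair(e, e), c), 0))))   [R1 at 2.2.1.2.2.1]
3. f(pair(pair(0, pair(pair(c, 0), pair(c, e))), 0), pair(pair(c, e), pair(f(e, pair(pair(c, e), pair(e, e))), g(pair(pair(e, e), c), 0))))  →  f(pair(pair(0, pair(pair(c, 0), pair(c, e))), 0), pair(pair(c, e), pair(e, g(pair(pair(e, e), c), 0))))   [R3 at 2.2.1]
4. f(pair(pair(0, pair(pair(c, 0), pair(c, e))), 0), pair(pair(c, e), pair(e, g(pair(pair(e, e), c), 0))))  →  f(pair(pair(0, pair(pair(c, 0), pair(c, e))), 0), pair(pair(c, e), pair(e, e)))   [R1 at 2.2.2]
5. f(pair(pair(0, pair(pair(c, 0), pair(c, e))), 0), pair(pair(c, e), pair(e, e)))  →  pair(pair(0, pair(pair(c, 0), pair(c, e))), 0)   [R3 at ε]

pair(pair(0, pair(pair(c, 0), pair(c, e))), 0)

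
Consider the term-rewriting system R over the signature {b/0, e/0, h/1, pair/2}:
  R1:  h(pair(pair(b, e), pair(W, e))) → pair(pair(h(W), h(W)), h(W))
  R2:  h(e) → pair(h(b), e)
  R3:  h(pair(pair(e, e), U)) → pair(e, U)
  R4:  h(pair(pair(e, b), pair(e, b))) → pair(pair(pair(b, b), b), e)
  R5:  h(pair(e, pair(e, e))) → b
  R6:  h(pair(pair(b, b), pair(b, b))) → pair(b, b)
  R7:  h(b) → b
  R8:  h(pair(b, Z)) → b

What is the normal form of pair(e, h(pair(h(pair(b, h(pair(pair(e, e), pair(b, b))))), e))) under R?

pair(e, b)

1. pair(e, h(pair(h(pair(b, h(pair(pair(e, e), pair(b, b))))), e)))  →  pair(e, h(pair(b, e)))   [R8 at 2.1.1]
2. pair(e, h(pair(b, e)))  →  pair(e, b)   [R8 at 2]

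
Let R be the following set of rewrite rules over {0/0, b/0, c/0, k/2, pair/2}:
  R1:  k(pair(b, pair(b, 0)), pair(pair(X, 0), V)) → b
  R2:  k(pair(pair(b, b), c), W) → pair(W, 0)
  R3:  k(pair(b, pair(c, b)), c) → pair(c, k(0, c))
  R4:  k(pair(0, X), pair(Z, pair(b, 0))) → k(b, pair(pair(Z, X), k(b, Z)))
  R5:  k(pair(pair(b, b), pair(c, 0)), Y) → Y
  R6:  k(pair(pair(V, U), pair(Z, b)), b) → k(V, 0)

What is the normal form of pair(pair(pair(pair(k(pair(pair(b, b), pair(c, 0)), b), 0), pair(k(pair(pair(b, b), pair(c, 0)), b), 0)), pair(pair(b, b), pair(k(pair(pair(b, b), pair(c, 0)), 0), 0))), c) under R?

pair(pair(pair(pair(b, 0), pair(b, 0)), pair(pair(b, b), pair(0, 0))), c)

1. pair(pair(pair(pair(k(pair(pair(b, b), pair(c, 0)), b), 0), pair(k(pair(pair(b, b), pair(c, 0)), b), 0)), pair(pair(b, b), pair(k(pair(pair(b, b), pair(c, 0)), 0), 0))), c)  →  pair(pair(pair(pair(b, 0), pair(k(pair(pair(b, b), pair(c, 0)), b), 0)), pair(pair(b, b), pair(k(pair(pair(b, b), pair(c, 0)), 0), 0))), c)   [R5 at 1.1.1.1]
2. pair(pair(pair(pair(b, 0), pair(k(pair(pair(b, b), pair(c, 0)), b), 0)), pair(pair(b, b), pair(k(pair(pair(b, b), pair(c, 0)), 0), 0))), c)  →  pair(pair(pair(pair(b, 0), pair(b, 0)), pair(pair(b, b), pair(k(pair(pair(b, b), pair(c, 0)), 0), 0))), c)   [R5 at 1.1.2.1]
3. pair(pair(pair(pair(b, 0), pair(b, 0)), pair(pair(b, b), pair(k(pair(pair(b, b), pair(c, 0)), 0), 0))), c)  →  pair(pair(pair(pair(b, 0), pair(b, 0)), pair(pair(b, b), pair(0, 0))), c)   [R5 at 1.2.2.1]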